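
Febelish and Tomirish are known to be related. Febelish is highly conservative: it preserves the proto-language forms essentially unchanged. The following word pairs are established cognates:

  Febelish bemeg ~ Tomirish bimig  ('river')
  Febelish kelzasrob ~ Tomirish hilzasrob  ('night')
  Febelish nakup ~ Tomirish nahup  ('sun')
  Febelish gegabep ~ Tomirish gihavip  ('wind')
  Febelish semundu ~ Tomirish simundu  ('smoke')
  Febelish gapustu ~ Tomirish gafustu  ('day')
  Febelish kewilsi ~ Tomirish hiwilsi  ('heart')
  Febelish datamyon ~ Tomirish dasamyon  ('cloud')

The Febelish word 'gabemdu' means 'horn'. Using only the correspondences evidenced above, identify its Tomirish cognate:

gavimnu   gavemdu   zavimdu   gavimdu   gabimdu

gavimdu

gegabep ~ gihavip — Febelish b corresponds to Tomirish v between vowels (before a front vowel).
bemeg ~ bimig, semundu ~ simundu — Febelish e corresponds to Tomirish i after a consonant, before a nasal.
Applying these to Febelish 'gabemdu':
  gabemdu → gavemdu   (b→v between vowels (before a front vowel))
  gavemdu → gavimdu   (e→i after a consonant, before a nasal)
So the Tomirish cognate is 'gavimdu'.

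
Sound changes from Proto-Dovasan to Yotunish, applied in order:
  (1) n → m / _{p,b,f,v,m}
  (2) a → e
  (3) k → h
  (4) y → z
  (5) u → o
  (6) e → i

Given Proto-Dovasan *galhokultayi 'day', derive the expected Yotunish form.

Yotunish: start from *galhokultayi.
  rule 1: no change — galhokultayi
  rule 2 (vowel merger): galhokultayi → gelhokulteyi
  rule 3 (unconditioned shift): gelhokulteyi → gelhohulteyi
  rule 4 (unconditioned shift): gelhohulteyi → gelhohultezi
  rule 5 (vowel merger): gelhohultezi → gelhoholtezi
  rule 6 (vowel merger): gelhoholtezi → gilhoholtizi
  ⇒ Yotunish gilhoholtizi

gilhoholtizi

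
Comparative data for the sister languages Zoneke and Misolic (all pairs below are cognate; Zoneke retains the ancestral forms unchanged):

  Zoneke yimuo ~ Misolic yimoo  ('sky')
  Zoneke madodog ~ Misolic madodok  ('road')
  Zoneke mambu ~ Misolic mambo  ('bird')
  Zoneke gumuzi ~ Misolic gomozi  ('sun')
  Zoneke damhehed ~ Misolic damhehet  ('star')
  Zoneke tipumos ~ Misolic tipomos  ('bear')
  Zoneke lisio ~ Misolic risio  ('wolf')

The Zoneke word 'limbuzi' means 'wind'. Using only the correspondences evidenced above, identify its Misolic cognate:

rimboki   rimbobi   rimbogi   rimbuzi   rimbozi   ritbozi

lisio ~ risio — Zoneke l corresponds to Misolic r word-initially before a front vowel.
gumuzi ~ gomozi — Zoneke u corresponds to Misolic o after a consonant, before a consonant other than r, m, n, p, b, f, v.
Applying these to Zoneke 'limbuzi':
  limbuzi → rimbuzi   (l→r word-initially before a front vowel)
  rimbuzi → rimbozi   (u→o after a consonant, before a consonant other than r, m, n, p, b, f, v)
So the Misolic cognate is 'rimbozi'.

rimbozi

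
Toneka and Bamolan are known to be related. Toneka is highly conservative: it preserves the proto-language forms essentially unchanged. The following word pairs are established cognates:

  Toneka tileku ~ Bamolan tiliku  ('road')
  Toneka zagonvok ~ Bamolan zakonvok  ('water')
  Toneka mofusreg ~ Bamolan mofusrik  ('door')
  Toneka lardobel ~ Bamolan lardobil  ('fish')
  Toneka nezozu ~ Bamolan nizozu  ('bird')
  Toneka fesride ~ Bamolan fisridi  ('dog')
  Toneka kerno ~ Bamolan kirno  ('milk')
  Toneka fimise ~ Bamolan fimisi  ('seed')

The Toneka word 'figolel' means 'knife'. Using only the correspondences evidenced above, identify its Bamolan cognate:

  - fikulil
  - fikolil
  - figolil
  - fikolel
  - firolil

fikolil

zagonvok ~ zakonvok — Toneka g corresponds to Bamolan k between vowels (before a back vowel).
tileku ~ tiliku, mofusreg ~ mofusrik — Toneka e corresponds to Bamolan i after a consonant, before a consonant other than r, m, n, p, b, f, v.
Applying these to Toneka 'figolel':
  figolel → fikolel   (g→k between vowels (before a back vowel))
  fikolel → fikolil   (e→i after a consonant, before a consonant other than r, m, n, p, b, f, v)
So the Bamolan cognate is 'fikolil'.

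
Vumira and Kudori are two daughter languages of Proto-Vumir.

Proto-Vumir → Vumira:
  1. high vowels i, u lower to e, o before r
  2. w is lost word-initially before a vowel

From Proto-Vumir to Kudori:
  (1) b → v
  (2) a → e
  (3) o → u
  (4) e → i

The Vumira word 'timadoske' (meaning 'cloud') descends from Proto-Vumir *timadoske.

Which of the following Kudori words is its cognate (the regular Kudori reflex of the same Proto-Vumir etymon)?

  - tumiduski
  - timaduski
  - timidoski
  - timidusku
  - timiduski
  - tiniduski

Kudori: *timadoske > timedoske > timeduske > timiduski  (by vowel merger, vowel merger, vowel merger)
Only 'timiduski' matches the regular Kudori development of *timadoske.

timiduski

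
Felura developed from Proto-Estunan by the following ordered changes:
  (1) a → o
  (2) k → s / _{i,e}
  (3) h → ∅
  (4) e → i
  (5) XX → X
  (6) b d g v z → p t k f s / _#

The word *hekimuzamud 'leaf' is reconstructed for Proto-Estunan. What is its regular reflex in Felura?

Felura: start from *hekimuzamud.
  rule 1 (vowel merger): hekimuzamud → hekimuzomud
  rule 2 (palatalisation): hekimuzomud → hesimuzomud
  rule 3 (h-loss): hesimuzomud → esimuzomud
  rule 4 (vowel merger): esimuzomud → isimuzomud
  rule 5: no change — isimuzomud
  rule 6 (final devoicing): isimuzomud → isimuzomut
  ⇒ Felura isimuzomut

isimuzomut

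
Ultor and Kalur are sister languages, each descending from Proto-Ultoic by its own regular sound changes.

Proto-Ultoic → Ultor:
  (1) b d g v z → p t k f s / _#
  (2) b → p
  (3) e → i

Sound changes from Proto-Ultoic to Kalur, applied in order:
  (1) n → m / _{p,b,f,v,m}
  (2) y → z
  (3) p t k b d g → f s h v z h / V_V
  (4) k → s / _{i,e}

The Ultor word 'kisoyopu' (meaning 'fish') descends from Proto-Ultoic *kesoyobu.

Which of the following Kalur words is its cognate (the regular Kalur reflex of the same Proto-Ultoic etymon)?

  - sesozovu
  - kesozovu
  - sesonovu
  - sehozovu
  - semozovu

sesozovu

Kalur: start from *kesoyobu.
  rule 1: no change — kesoyobu
  rule 2 (unconditioned shift): kesoyobu → kesozobu
  rule 3 (intervocalic lenition): kesozobu → kesozovu
  rule 4 (palatalisation): kesozovu → sesozovu
  ⇒ Kalur sesozovu
Among the options, 'sesozovu' alone shows every Kalur change applied in order.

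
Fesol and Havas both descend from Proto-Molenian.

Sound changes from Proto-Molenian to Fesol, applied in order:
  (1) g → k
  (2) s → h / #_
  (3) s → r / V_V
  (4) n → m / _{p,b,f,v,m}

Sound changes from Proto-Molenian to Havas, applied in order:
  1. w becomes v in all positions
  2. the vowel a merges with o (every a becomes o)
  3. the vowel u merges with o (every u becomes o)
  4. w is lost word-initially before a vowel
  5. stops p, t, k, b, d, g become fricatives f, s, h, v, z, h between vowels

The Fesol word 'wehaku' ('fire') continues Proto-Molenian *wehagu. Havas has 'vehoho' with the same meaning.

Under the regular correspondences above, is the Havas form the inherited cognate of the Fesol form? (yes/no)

Derive the expected Havas reflex of *wehagu:
Havas: start from *wehagu.
  rule 1 (unconditioned shift): wehagu → vehagu
  rule 2 (vowel merger): vehagu → vehogu
  rule 3 (vowel merger): vehogu → vehogo
  rule 4: no change — vehogo
  rule 5 (intervocalic lenition): vehogo → vehoho
  ⇒ Havas vehoho
Havas 'vehoho' matches the regular reflex exactly, so the pair is cognate.

yes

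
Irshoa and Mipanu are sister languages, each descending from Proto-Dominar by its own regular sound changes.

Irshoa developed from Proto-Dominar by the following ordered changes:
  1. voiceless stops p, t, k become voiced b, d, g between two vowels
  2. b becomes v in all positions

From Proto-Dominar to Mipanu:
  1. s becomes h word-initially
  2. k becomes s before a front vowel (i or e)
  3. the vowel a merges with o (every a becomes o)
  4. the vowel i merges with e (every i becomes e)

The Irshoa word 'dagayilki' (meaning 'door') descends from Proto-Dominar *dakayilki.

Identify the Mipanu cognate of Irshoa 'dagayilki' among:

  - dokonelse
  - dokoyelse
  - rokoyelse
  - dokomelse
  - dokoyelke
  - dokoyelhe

dokoyelse

Mipanu: *dakayilki > dakayilsi > dokoyilsi > dokoyelse  (by palatalisation, vowel merger, vowel merger)
Only 'dokoyelse' matches the regular Mipanu development of *dakayilki.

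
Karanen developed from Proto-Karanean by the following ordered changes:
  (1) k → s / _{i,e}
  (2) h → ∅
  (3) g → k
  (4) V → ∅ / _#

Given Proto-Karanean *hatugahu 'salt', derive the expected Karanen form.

Karanen: *hatugahu
  hatugahu (rule 1 does not apply)
  hatugahu → atugau   [h-loss]
  atugau → atukau   [unconditioned shift]
  atukau → atuka   [apocope]
  giving Karanen atuka.

atuka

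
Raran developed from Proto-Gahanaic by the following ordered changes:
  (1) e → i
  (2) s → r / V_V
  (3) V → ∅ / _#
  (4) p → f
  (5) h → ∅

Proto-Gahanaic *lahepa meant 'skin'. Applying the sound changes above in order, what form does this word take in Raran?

laif

Raran: start from *lahepa.
  rule 1 (vowel merger): lahepa → lahipa
  rule 2: no change — lahipa
  rule 3 (apocope): lahipa → lahip
  rule 4 (unconditioned shift): lahip → lahif
  rule 5 (h-loss): lahif → laif
  ⇒ Raran laif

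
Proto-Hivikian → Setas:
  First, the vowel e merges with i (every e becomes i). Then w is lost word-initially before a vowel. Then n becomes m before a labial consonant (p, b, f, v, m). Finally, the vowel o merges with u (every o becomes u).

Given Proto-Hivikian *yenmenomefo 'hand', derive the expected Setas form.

yimminumifu

Setas: *yenmenomefo > yinminomifo > yimminomifo > yimminumifu  (by vowel merger, nasal place assimilation, vowel merger)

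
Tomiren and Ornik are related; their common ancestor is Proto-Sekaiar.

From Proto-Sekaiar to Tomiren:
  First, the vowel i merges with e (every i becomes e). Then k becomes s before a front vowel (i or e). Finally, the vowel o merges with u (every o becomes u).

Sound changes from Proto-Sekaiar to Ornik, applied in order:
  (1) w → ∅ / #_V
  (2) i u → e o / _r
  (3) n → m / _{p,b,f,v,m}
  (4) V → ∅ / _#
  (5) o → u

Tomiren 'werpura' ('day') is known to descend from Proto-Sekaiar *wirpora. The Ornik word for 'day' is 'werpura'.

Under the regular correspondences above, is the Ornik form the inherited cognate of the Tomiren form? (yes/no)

Derive the expected Ornik reflex of *wirpora:
Ornik: *wirpora
  wirpora → irpora   [glide loss]
  irpora → erpora   [pre-rhotic lowering]
  erpora (rule 3 does not apply)
  erpora → erpor   [apocope]
  erpor → erpur   [vowel merger]
  giving Ornik erpur.
The regular Ornik reflex would be 'erpur', but the attested form is 'werpura'. The correspondence is irregular, so they are not cognates (the Ornik form has a different source).

no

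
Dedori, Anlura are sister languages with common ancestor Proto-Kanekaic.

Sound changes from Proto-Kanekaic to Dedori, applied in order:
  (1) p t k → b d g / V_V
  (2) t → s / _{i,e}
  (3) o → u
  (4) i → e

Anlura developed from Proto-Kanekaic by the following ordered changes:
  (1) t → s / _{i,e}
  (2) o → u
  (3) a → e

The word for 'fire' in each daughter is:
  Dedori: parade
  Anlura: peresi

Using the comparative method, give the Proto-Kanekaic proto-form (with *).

Position 5: Dedori has d, Anlura has s. Taking the neighbouring segments as reconstructed: Dedori d could go back to *t or *d; Anlura s could go back to *t or *s — the one source consistent with every daughter is *t.
Position 4: Dedori has a, Anlura has e. Dedori preserves a here (none of its changes turn any other segment into a), so the proto-segment is *a.
Position 6: Dedori has e, Anlura has i. Anlura preserves i here (none of its changes turn any other segment into i), so the proto-segment is *i.
Continuing position by position gives *parati; check it forward:
Dedori: *parati > paradi > parade  (by intervocalic voicing, vowel merger)
Anlura: *parati > parasi > peresi  (by palatalisation, vowel merger)
*parati is the unique common source.

*parati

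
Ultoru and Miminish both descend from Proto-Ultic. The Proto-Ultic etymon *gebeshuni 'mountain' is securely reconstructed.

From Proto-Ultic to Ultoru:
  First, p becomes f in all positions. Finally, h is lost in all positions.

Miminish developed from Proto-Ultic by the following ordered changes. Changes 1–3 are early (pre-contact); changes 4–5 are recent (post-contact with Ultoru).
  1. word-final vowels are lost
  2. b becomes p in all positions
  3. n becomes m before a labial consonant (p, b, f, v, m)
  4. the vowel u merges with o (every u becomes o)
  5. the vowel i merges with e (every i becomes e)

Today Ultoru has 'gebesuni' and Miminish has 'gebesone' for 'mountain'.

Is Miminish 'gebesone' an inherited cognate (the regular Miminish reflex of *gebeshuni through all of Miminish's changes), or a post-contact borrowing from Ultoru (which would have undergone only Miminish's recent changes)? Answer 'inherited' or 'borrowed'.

borrowed

If inherited, *gebeshuni would pass through all of Miminish's changes:
Miminish: start from *gebeshuni.
  rule 1 (apocope): gebeshuni → gebeshun
  rule 2 (unconditioned shift): gebeshun → gepeshun
  rule 3: no change — gepeshun
  rule 4 (vowel merger): gepeshun → gepeshon
  rule 5: no change — gepeshon
  ⇒ Miminish gepeshon
If borrowed from Ultoru 'gebesuni' after the early changes, it would undergo only the recent ones:
  rule 4 (vowel merger): gebesuni → gebesoni
  rule 5 (vowel merger): gebesoni → gebesone
  ⇒ as a loan: gebesone
Miminish 'gebesone' matches the loan outcome 'gebesone', not the inherited 'gepeshon' — it skipped the early Miminish changes, so it was borrowed from Ultoru.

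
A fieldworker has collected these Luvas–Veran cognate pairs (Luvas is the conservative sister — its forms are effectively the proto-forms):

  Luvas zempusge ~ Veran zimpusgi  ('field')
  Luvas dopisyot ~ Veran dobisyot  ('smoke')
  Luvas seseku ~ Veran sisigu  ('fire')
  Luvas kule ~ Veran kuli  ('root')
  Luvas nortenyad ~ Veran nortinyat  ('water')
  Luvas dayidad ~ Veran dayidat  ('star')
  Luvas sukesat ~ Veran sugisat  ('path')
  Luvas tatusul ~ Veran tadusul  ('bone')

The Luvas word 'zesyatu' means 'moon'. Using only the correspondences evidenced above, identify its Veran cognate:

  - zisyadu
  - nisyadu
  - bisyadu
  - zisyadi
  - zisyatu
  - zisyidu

zisyadu

seseku ~ sisigu, sukesat ~ sugisat — Luvas e corresponds to Veran i after a consonant, before a consonant other than r, m, n, p, b, f, v.
tatusul ~ tadusul — Luvas t corresponds to Veran d between vowels (before a back vowel).
Applying these to Luvas 'zesyatu':
  zesyatu → zisyatu   (e→i after a consonant, before a consonant other than r, m, n, p, b, f, v)
  zisyatu → zisyadu   (t→d between vowels (before a back vowel))
So the Veran cognate is 'zisyadu'.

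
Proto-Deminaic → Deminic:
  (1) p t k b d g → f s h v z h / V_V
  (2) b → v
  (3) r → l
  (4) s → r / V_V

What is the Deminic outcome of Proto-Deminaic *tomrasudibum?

tomlaruzivum

Deminic: *tomrasudibum > tomrasuzivum > tomlasuzivum > tomlaruzivum  (by intervocalic lenition, unconditioned shift, rhotacism)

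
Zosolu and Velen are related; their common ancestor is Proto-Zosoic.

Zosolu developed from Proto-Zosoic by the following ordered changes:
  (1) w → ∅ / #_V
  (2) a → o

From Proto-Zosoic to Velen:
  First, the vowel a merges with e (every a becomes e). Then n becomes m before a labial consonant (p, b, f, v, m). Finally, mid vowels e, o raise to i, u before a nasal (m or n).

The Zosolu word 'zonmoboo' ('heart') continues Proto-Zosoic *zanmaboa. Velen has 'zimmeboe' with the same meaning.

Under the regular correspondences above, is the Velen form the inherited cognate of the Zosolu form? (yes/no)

yes

Derive the expected Velen reflex of *zanmaboa:
Velen: start from *zanmaboa.
  rule 1 (vowel merger): zanmaboa → zenmeboe
  rule 2 (nasal place assimilation): zenmeboe → zemmeboe
  rule 3 (pre-nasal raising): zemmeboe → zimmeboe
  ⇒ Velen zimmeboe
Velen 'zimmeboe' matches the regular reflex exactly, so the pair is cognate.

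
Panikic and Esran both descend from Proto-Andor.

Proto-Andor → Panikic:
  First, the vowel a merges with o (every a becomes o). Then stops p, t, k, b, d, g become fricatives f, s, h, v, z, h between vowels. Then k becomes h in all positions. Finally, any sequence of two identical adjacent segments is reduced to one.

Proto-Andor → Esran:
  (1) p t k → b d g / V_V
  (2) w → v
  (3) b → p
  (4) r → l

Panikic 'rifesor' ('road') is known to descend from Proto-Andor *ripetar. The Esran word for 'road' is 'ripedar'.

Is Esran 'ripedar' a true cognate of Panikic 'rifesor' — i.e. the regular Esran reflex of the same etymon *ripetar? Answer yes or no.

no

Derive the expected Esran reflex of *ripetar:
Esran: *ripetar
  ripetar → ribedar   [intervocalic voicing]
  ribedar (rule 2 does not apply)
  ribedar → ripedar   [unconditioned shift]
  ripedar → lipedal   [unconditioned shift]
  giving Esran lipedal.
The regular Esran reflex would be 'lipedal', but the attested form is 'ripedar'. The correspondence is irregular, so they are not cognates (the Esran form has a different source).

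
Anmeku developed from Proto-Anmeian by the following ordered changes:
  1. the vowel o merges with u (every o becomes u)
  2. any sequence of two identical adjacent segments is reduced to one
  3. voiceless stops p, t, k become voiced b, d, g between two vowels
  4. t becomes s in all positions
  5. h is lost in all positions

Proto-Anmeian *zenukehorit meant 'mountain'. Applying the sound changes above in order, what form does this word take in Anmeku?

Anmeku: start from *zenukehorit.
  rule 1 (vowel merger): zenukehorit → zenukehurit
  rule 2: no change — zenukehurit
  rule 3 (intervocalic voicing): zenukehurit → zenugehurit
  rule 4 (unconditioned shift): zenugehurit → zenugehuris
  rule 5 (h-loss): zenugehuris → zenugeuris
  ⇒ Anmeku zenugeuris

zenugeuris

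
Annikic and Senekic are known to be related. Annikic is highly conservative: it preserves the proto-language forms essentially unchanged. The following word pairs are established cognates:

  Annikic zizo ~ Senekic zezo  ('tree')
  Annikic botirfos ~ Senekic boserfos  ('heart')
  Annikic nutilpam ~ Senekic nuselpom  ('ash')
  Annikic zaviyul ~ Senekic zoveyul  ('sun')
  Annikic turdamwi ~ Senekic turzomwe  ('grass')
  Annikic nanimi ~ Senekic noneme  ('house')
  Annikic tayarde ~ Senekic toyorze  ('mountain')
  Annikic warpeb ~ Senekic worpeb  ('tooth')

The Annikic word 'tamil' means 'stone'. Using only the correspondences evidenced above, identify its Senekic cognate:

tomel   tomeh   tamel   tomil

nutilpam ~ nuselpom, turdamwi ~ turzomwe — Annikic a corresponds to Senekic o after a consonant, before a nasal.
zizo ~ zezo, nutilpam ~ nuselpom — Annikic i corresponds to Senekic e after a consonant, before a consonant other than r, m, n, p, b, f, v.
Applying these to Annikic 'tamil':
  tamil → tomil   (a→o after a consonant, before a nasal)
  tomil → tomel   (i→e after a consonant, before a consonant other than r, m, n, p, b, f, v)
So the Senekic cognate is 'tomel'.

tomel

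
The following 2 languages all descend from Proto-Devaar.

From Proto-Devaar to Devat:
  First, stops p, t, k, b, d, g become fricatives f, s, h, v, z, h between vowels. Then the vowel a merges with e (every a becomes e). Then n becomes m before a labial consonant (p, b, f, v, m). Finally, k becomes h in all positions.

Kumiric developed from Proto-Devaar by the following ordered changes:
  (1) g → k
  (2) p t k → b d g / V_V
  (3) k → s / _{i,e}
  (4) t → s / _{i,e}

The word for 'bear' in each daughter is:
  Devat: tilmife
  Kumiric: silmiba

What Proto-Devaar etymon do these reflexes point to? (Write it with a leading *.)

Position 6: Devat has f, Kumiric has b. Taking the neighbouring segments as reconstructed: Devat f could go back to *p or *f; Kumiric b could go back to *p or *b — the one source consistent with every daughter is *p.
Position 7: Devat has e, Kumiric has a. Kumiric preserves a here (none of its changes turn any other segment into a), so the proto-segment is *a.
Continuing position by position gives *tilmipa; check it forward:
Devat: *tilmipa
  tilmipa → tilmifa   [intervocalic lenition]
  tilmifa → tilmife   [vowel merger]
  tilmife (rule 3 does not apply)
  tilmife (rule 4 does not apply)
  giving Devat tilmife.
Kumiric: *tilmipa > tilmiba > silmiba  (by intervocalic voicing, palatalisation)
*tilmipa is the unique common source.

*tilmipa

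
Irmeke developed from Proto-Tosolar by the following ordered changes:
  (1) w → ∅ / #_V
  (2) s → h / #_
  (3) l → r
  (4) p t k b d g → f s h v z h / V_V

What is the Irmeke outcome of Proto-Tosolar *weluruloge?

erururohe

Irmeke: start from *weluruloge.
  rule 1 (glide loss): weluruloge → eluruloge
  rule 2: no change — eluruloge
  rule 3 (unconditioned shift): eluruloge → erururoge
  rule 4 (intervocalic lenition): erururoge → erururohe
  ⇒ Irmeke erururohe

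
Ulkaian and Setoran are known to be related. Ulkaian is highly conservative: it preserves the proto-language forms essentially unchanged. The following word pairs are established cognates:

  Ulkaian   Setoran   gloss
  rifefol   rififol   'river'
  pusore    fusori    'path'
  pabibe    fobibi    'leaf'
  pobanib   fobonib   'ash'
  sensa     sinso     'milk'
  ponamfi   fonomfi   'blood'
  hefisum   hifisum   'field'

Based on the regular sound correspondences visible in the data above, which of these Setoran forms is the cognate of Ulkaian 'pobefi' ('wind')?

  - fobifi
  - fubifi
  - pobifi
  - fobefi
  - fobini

fobifi

pobanib ~ fobonib, ponamfi ~ fonomfi — Ulkaian p corresponds to Setoran f word-initially before a back vowel.
rifefol ~ rififol, hefisum ~ hifisum — Ulkaian e corresponds to Setoran i after a consonant, before a labial obstruent.
Applying these to Ulkaian 'pobefi':
  pobefi → fobefi   (p→f word-initially before a back vowel)
  fobefi → fobifi   (e→i after a consonant, before a labial obstruent)
So the Setoran cognate is 'fobifi'.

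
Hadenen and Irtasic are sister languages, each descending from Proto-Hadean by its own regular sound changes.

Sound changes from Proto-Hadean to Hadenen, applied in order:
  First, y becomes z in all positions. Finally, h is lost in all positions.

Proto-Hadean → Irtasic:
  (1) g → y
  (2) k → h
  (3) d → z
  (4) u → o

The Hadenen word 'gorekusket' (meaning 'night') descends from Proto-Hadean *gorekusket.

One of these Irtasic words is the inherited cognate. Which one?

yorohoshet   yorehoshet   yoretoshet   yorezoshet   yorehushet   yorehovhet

Irtasic: start from *gorekusket.
  rule 1 (unconditioned shift): gorekusket → yorekusket
  rule 2 (unconditioned shift): yorekusket → yorehushet
  rule 3: no change — yorehushet
  rule 4 (vowel merger): yorehushet → yorehoshet
  ⇒ Irtasic yorehoshet

yorehoshet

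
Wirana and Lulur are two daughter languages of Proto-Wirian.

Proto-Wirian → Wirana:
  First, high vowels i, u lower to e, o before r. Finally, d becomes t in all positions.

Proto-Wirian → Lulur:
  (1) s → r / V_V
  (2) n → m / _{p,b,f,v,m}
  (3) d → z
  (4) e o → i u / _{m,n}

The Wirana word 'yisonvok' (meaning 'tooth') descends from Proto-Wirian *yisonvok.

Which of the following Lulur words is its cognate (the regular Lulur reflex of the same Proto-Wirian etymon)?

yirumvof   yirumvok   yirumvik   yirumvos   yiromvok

Lulur: start from *yisonvok.
  rule 1 (rhotacism): yisonvok → yironvok
  rule 2 (nasal place assimilation): yironvok → yiromvok
  rule 3: no change — yiromvok
  rule 4 (pre-nasal raising): yiromvok → yirumvok
  ⇒ Lulur yirumvok
Only 'yirumvok' matches the regular Lulur development of *yisonvok.

yirumvok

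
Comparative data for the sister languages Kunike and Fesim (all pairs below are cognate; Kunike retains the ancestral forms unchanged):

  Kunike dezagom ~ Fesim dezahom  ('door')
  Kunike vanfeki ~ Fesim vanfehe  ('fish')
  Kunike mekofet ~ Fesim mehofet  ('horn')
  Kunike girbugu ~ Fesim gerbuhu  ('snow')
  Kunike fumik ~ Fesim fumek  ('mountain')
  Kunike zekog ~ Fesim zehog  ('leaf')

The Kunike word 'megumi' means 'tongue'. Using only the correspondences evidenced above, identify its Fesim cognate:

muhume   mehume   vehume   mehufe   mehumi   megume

girbugu ~ gerbuhu — Kunike g corresponds to Fesim h between vowels (before a back vowel).
vanfeki ~ vanfehe — Kunike i corresponds to Fesim e word-finally.
Applying these to Kunike 'megumi':
  megumi → mehumi   (g→h between vowels (before a back vowel))
  mehumi → mehume   (i→e word-finally)
So the Fesim cognate is 'mehume'.

mehume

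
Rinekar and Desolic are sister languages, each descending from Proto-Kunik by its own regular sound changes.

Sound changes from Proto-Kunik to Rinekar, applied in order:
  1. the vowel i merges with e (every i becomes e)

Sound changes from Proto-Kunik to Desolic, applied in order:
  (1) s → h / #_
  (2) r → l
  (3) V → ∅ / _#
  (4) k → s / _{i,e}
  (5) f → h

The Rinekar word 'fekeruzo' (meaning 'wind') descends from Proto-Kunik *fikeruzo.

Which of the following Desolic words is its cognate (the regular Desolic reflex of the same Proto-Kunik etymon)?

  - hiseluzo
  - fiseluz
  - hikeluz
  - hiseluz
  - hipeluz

hiseluz

Desolic: *fikeruzo
  fikeruzo (rule 1 does not apply)
  fikeruzo → fikeluzo   [unconditioned shift]
  fikeluzo → fikeluz   [apocope]
  fikeluz → fiseluz   [palatalisation]
  fiseluz → hiseluz   [unconditioned shift]
  giving Desolic hiseluz.
Only 'hiseluz' matches the regular Desolic development of *fikeruzo.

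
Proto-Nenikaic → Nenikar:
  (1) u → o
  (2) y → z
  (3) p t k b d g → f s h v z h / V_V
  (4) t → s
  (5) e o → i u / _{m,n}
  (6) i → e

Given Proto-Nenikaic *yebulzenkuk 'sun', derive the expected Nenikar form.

zevolzenkok

Nenikar: start from *yebulzenkuk.
  rule 1 (vowel merger): yebulzenkuk → yebolzenkok
  rule 2 (unconditioned shift): yebolzenkok → zebolzenkok
  rule 3 (intervocalic lenition): zebolzenkok → zevolzenkok
  rule 4: no change — zevolzenkok
  rule 5 (pre-nasal raising): zevolzenkok → zevolzinkok
  rule 6 (vowel merger): zevolzinkok → zevolzenkok
  ⇒ Nenikar zevolzenkok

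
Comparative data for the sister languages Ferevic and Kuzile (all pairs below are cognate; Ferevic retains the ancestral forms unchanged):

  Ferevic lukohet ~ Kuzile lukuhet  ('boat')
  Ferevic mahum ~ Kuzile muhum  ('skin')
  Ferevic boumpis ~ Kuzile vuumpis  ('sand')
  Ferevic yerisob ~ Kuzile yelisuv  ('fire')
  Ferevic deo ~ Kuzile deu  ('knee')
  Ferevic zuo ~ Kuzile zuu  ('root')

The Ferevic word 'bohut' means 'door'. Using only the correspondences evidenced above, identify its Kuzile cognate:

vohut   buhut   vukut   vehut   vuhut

boumpis ~ vuumpis — Ferevic b corresponds to Kuzile v word-initially before a back vowel.
lukohet ~ lukuhet — Ferevic o corresponds to Kuzile u after a consonant, before a consonant other than r, m, n, p, b, f, v.
Applying these to Ferevic 'bohut':
  bohut → vohut   (b→v word-initially before a back vowel)
  vohut → vuhut   (o→u after a consonant, before a consonant other than r, m, n, p, b, f, v)
So the Kuzile cognate is 'vuhut'.

vuhut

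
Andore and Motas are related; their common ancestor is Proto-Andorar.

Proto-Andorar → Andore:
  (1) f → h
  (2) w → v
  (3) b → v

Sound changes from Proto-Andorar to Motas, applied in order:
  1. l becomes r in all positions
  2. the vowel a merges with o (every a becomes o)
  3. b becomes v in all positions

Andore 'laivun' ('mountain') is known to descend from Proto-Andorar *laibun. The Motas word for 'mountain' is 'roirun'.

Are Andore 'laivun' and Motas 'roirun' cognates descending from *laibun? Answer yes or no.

Derive the expected Motas reflex of *laibun:
Motas: start from *laibun.
  rule 1 (unconditioned shift): laibun → raibun
  rule 2 (vowel merger): raibun → roibun
  rule 3 (unconditioned shift): roibun → roivun
  ⇒ Motas roivun
The regular Motas reflex would be 'roivun', but the attested form is 'roirun'. The correspondence is irregular, so they are not cognates (the Motas form has a different source).

no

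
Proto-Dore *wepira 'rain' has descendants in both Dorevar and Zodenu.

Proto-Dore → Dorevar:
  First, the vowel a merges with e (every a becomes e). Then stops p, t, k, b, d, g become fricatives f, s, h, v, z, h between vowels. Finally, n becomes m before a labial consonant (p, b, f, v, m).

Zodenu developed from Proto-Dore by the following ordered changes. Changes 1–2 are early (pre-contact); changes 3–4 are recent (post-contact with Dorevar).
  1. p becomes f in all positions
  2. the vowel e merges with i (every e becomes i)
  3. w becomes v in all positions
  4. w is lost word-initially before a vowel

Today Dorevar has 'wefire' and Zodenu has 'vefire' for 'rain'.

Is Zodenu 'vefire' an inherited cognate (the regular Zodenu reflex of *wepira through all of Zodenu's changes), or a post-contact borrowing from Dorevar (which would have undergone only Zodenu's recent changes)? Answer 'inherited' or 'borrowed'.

borrowed

If inherited, *wepira would pass through all of Zodenu's changes:
Zodenu: *wepira > wefira > wifira > vifira  (by unconditioned shift, vowel merger, unconditioned shift)
If borrowed from Dorevar 'wefire' after the early changes, it would undergo only the recent ones:
  rule 3 (unconditioned shift): wefire → vefire
  rule 4 (glide loss): no change (vefire)
  ⇒ as a loan: vefire
Zodenu 'vefire' matches the loan outcome 'vefire', not the inherited 'vifira' — it skipped the early Zodenu changes, so it was borrowed from Dorevar.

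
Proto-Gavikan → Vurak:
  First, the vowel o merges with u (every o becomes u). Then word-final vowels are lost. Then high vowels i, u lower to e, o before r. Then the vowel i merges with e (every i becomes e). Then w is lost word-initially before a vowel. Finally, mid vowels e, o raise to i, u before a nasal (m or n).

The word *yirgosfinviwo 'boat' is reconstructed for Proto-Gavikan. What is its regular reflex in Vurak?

Vurak: *yirgosfinviwo
  yirgosfinviwo → yirgusfinviwu   [vowel merger]
  yirgusfinviwu → yirgusfinviw   [apocope]
  yirgusfinviw → yergusfinviw   [pre-rhotic lowering]
  yergusfinviw → yergusfenvew   [vowel merger]
  yergusfenvew (rule 5 does not apply)
  yergusfenvew → yergusfinvew   [pre-nasal raising]
  giving Vurak yergusfinvew.

yergusfinvew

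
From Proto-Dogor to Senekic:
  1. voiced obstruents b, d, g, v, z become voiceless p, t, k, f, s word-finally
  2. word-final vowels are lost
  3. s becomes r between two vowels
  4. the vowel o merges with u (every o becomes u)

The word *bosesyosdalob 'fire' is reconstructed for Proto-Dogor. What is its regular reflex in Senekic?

Senekic: start from *bosesyosdalob.
  rule 1 (final devoicing): bosesyosdalob → bosesyosdalop
  rule 2: no change — bosesyosdalop
  rule 3 (rhotacism): bosesyosdalop → boresyosdalop
  rule 4 (vowel merger): boresyosdalop → buresyusdalup
  ⇒ Senekic buresyusdalup

buresyusdalup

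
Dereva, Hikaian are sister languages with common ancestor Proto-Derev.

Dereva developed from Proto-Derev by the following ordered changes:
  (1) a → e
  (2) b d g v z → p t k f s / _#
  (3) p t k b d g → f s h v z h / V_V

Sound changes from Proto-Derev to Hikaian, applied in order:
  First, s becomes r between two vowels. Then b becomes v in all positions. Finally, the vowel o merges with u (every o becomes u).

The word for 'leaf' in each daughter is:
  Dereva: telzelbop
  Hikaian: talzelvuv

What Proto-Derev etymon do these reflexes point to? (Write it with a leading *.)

Position 8: Dereva has o, Hikaian has u. Dereva preserves o here (none of its changes turn any other segment into o), so the proto-segment is *o.
Position 9: Dereva has p, Hikaian has v. Taking the neighbouring segments as reconstructed: Dereva p could go back to *p or *b; Hikaian v could go back to *b or *v — the one source consistent with every daughter is *b.
Verify the candidate proto-form against each daughter:
Dereva: *talzelbob > telzelbob > telzelbop  (by vowel merger, final devoicing)
Hikaian: start from *talzelbob.
  rule 1: no change — talzelbob
  rule 2 (unconditioned shift): talzelbob → talzelvov
  rule 3 (vowel merger): talzelvov → talzelvuv
  ⇒ Hikaian talzelvuv
*talzelbob is the unique common source.

*talzelbob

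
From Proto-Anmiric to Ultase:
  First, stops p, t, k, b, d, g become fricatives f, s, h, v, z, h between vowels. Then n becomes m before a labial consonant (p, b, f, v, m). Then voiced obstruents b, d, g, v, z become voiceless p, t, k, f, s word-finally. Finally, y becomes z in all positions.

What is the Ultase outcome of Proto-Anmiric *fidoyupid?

Ultase: *fidoyupid > fizoyufid > fizoyufit > fizozufit  (by intervocalic lenition, final devoicing, unconditioned shift)

fizozufit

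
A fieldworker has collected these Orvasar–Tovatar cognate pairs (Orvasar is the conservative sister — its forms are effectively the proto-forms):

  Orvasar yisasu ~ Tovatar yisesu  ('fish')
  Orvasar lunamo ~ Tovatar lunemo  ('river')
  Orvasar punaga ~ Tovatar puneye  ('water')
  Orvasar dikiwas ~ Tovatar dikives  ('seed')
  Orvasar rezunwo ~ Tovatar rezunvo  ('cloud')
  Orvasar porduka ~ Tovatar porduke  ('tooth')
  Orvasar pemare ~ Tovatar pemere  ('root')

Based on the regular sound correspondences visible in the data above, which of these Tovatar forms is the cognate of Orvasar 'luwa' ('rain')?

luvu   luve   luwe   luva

luve

dikiwas ~ dikives — Orvasar w corresponds to Tovatar v between vowels (before a back vowel).
punaga ~ puneye, porduka ~ porduke — Orvasar a corresponds to Tovatar e word-finally.
Applying these to Orvasar 'luwa':
  luwa → luva   (w→v between vowels (before a back vowel))
  luva → luve   (a→e word-finally)
So the Tovatar cognate is 'luve'.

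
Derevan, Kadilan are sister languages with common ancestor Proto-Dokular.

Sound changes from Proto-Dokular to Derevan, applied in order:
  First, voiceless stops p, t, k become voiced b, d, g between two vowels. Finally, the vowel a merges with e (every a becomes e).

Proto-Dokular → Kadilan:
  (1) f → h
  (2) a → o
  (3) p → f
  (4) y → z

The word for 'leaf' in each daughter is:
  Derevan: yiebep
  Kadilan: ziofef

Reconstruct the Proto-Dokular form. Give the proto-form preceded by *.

*yiapep

Position 6: Derevan has p, Kadilan has f. Derevan preserves p here (none of its changes turn any other segment into p), so the proto-segment is *p.
Position 3: Derevan has e, Kadilan has o. Taking the neighbouring segments as reconstructed: Derevan e could go back to *a or *e; Kadilan o could go back to *a or *o — the one source consistent with every daughter is *a.
Position 4: Derevan has b, Kadilan has f. In Kadilan, f can only continue *p, so the proto-segment is *p.
Verify the candidate proto-form against each daughter:
Derevan: *yiapep > yiabep > yiebep  (by intervocalic voicing, vowel merger)
Kadilan: *yiapep > yiopep > yiofef > ziofef  (by vowel merger, unconditioned shift, unconditioned shift)
*yiapep is the unique common source.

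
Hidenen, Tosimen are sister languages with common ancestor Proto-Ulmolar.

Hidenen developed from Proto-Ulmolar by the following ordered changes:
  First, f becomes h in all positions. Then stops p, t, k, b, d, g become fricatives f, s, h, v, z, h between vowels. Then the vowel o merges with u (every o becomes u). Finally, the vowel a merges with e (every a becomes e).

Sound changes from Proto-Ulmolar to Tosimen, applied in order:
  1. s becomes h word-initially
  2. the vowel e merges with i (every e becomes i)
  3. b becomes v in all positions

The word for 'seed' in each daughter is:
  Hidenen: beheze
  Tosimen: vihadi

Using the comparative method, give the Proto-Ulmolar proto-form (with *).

Position 4: Hidenen has e, Tosimen has a. Tosimen preserves a here (none of its changes turn any other segment into a), so the proto-segment is *a.
Position 2: Hidenen has e, Tosimen has i. Taking the neighbouring segments as reconstructed: Hidenen e could go back to *a or *e; Tosimen i could go back to *e or *i — the one source consistent with every daughter is *e.
Position 5: Hidenen has z, Tosimen has d. Tosimen preserves d here (none of its changes turn any other segment into d), so the proto-segment is *d.
Continuing position by position gives *behade; check it forward:
Hidenen: *behade > behaze > beheze  (by intervocalic lenition, vowel merger)
Tosimen: *behade
  behade (rule 1 does not apply)
  behade → bihadi   [vowel merger]
  bihadi → vihadi   [unconditioned shift]
  giving Tosimen vihadi.
No other proto-form is consistent with every reflex, so the reconstruction is *behade.

*behade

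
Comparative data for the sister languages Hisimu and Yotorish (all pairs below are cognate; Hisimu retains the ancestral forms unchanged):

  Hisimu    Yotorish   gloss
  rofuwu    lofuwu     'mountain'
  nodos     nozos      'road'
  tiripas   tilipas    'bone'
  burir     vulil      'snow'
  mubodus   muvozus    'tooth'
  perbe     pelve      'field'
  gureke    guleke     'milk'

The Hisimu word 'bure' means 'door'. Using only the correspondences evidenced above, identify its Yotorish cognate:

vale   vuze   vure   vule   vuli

burir ~ vulil — Hisimu b corresponds to Yotorish v word-initially before a back vowel.
gureke ~ guleke — Hisimu r corresponds to Yotorish l between vowels (before a front vowel).
Applying these to Hisimu 'bure':
  bure → vure   (b→v word-initially before a back vowel)
  vure → vule   (r→l between vowels (before a front vowel))
So the Yotorish cognate is 'vule'.

vule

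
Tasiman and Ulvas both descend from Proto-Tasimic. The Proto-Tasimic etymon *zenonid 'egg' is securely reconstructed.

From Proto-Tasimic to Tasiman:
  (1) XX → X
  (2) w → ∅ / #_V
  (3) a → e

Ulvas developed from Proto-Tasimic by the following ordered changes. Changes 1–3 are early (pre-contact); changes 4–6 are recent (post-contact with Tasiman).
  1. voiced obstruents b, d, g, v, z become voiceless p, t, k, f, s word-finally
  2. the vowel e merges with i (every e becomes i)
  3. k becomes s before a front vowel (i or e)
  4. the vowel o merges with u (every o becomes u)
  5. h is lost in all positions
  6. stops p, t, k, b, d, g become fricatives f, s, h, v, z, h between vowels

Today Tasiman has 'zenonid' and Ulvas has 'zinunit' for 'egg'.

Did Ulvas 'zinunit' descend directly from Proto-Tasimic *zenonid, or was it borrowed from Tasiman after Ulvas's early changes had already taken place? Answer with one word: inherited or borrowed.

If inherited, *zenonid would pass through all of Ulvas's changes:
Ulvas: *zenonid > zenonit > zinonit > zinunit  (by final devoicing, vowel merger, vowel merger)
If borrowed from Tasiman 'zenonid' after the early changes, it would undergo only the recent ones:
  rule 4 (vowel merger): zenonid → zenunid
  rule 5 (h-loss): no change (zenunid)
  rule 6 (intervocalic lenition): no change (zenunid)
  ⇒ as a loan: zenunid
Ulvas 'zinunit' matches the inherited outcome exactly, so it is an inherited cognate, not a loan.

inherited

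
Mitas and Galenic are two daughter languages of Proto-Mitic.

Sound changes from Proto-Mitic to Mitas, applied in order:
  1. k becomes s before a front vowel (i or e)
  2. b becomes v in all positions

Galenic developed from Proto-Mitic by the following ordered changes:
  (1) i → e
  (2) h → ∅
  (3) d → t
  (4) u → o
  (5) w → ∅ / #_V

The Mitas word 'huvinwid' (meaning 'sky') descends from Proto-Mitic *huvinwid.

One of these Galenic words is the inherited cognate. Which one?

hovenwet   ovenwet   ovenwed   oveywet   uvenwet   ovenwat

Galenic: start from *huvinwid.
  rule 1 (vowel merger): huvinwid → huvenwed
  rule 2 (h-loss): huvenwed → uvenwed
  rule 3 (unconditioned shift): uvenwed → uvenwet
  rule 4 (vowel merger): uvenwet → ovenwet
  rule 5: no change — ovenwet
  ⇒ Galenic ovenwet
Only 'ovenwet' matches the regular Galenic development of *huvinwid.

ovenwet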